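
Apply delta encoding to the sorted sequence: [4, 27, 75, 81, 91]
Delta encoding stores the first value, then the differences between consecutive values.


First value: 4
Deltas:
  27 - 4 = 23
  75 - 27 = 48
  81 - 75 = 6
  91 - 81 = 10


Delta encoded: [4, 23, 48, 6, 10]


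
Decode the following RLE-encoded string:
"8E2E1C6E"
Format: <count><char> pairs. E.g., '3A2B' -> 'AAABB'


Expanding each <count><char> pair:
  8E -> 'EEEEEEEE'
  2E -> 'EE'
  1C -> 'C'
  6E -> 'EEEEEE'

Decoded = EEEEEEEEEECEEEEEE


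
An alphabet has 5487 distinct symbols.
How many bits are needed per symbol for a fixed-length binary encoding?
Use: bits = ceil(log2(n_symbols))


log2(5487) = 12.4218
Bracket: 2^12 = 4096 < 5487 <= 2^13 = 8192
So ceil(log2(5487)) = 13

bits = ceil(log2(5487)) = ceil(12.4218) = 13 bits


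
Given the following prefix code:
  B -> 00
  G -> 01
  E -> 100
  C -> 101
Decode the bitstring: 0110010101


Decoding step by step:
Bits 01 -> G
Bits 100 -> E
Bits 101 -> C
Bits 01 -> G


Decoded message: GECG


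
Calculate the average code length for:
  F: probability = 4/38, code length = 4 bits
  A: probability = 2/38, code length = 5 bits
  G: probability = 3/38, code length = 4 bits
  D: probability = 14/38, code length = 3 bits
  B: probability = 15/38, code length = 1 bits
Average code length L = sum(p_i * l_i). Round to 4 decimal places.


Weighted contributions p_i * l_i:
  F: (4/38) * 4 = 16/38
  A: (2/38) * 5 = 10/38
  G: (3/38) * 4 = 12/38
  D: (14/38) * 3 = 42/38
  B: (15/38) * 1 = 15/38
Sum = (16 + 10 + 12 + 42 + 15)/38 = 95/38

L = 95/38 = 2.5000 bits/symbol


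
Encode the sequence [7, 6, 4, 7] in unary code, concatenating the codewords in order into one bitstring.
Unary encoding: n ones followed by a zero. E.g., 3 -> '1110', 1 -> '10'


Encode each number as n ones followed by a terminating 0:
  7 -> 11111110 (8 bits)
  6 -> 1111110 (7 bits)
  4 -> 11110 (5 bits)
  7 -> 11111110 (8 bits)
Total length = 8 + 7 + 5 + 8 = 28 bits.

Unary([7, 6, 4, 7]) = 1111111011111101111011111110 (28 bits)


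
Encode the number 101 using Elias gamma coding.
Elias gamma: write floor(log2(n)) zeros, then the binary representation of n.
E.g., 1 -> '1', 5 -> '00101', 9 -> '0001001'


num_bits = floor(log2(101)) + 1 = 7
leading_zeros = num_bits - 1 = 6
binary(101) = 1100101

Elias gamma(101) = '000000' + '1100101' = 0000001100101 (13 bits)


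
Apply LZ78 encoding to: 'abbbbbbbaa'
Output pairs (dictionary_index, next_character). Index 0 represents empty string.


LZ78 encoding steps:
Dictionary: {0: ''}
Step 1: w='' (idx 0), next='a' -> output (0, 'a'), add 'a' as idx 1
Step 2: w='' (idx 0), next='b' -> output (0, 'b'), add 'b' as idx 2
Step 3: w='b' (idx 2), next='b' -> output (2, 'b'), add 'bb' as idx 3
Step 4: w='bb' (idx 3), next='b' -> output (3, 'b'), add 'bbb' as idx 4
Step 5: w='b' (idx 2), next='a' -> output (2, 'a'), add 'ba' as idx 5
Step 6: w='a' (idx 1), end of input -> output (1, '')


Encoded: [(0, 'a'), (0, 'b'), (2, 'b'), (3, 'b'), (2, 'a'), (1, '')]


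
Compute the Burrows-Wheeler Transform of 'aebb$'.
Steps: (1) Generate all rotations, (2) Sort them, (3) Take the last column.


Rotations (sorted):
  0: $aebb -> last char: b
  1: aebb$ -> last char: $
  2: b$aeb -> last char: b
  3: bb$ae -> last char: e
  4: ebb$a -> last char: a


BWT = b$bea


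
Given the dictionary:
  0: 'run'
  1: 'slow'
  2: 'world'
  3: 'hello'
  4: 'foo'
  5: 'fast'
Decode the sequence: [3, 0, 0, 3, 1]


Look up each index in the dictionary:
  3 -> 'hello'
  0 -> 'run'
  0 -> 'run'
  3 -> 'hello'
  1 -> 'slow'

Decoded: "hello run run hello slow"


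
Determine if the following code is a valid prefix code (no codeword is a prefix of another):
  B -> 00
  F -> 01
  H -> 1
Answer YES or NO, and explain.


Checking each pair (does one codeword prefix another?):
  B='00' vs F='01': no prefix
  B='00' vs H='1': no prefix
  F='01' vs B='00': no prefix
  F='01' vs H='1': no prefix
  H='1' vs B='00': no prefix
  H='1' vs F='01': no prefix
No violation found over all pairs.

YES -- this is a valid prefix code. No codeword is a prefix of any other codeword.


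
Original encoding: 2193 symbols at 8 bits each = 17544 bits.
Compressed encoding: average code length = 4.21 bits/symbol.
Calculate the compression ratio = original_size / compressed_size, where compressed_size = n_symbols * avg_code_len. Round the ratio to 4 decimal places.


original_size = n_symbols * orig_bits = 2193 * 8 = 17544 bits
compressed_size = n_symbols * avg_code_len = 2193 * 4.21 = 9232.53 bits
ratio = original_size / compressed_size = 17544 / 9232.53 = 1.9002

Compression ratio = 1.9002


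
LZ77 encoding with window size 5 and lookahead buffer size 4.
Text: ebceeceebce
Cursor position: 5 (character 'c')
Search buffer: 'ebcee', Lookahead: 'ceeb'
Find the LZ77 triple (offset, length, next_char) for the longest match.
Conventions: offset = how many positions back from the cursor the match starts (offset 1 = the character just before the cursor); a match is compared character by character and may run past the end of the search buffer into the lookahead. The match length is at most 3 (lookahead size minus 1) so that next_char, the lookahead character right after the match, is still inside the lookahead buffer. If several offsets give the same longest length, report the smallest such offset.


Try each offset into the search buffer:
  offset=1 (pos 4, char 'e'): match length 0
  offset=2 (pos 3, char 'e'): match length 0
  offset=3 (pos 2, char 'c'): match length 3
  offset=4 (pos 1, char 'b'): match length 0
  offset=5 (pos 0, char 'e'): match length 0
Longest match has length 3 at offset 3.
next_char = character at position 5 + 3 = 8 -> 'b'

Best match: offset=3, length=3 (matching 'cee' starting at position 2)
LZ77 triple: (3, 3, 'b')


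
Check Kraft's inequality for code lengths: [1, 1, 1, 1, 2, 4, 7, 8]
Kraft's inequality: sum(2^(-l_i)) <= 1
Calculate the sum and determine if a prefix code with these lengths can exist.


Sum = 2^(-1) + 2^(-1) + 2^(-1) + 2^(-1) + 2^(-2) + 2^(-4) + 2^(-7) + 2^(-8)
    = 0.5 + 0.5 + 0.5 + 0.5 + 0.25 + 0.0625 + 0.0078125 + 0.00390625
    = 595/256 = 2.32421875
Since 2.32421875 > 1, Kraft's inequality is NOT satisfied.
A prefix code with these lengths CANNOT exist.

Kraft sum = 2.32421875. Not satisfied.


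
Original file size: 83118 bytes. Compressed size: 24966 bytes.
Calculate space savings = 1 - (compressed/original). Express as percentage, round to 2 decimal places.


ratio = compressed/original = 24966/83118 = 0.300368
savings = 1 - ratio = 1 - 0.300368 = 0.699632
as a percentage: 0.699632 * 100 = 69.96%

Space savings = 1 - 24966/83118 = 69.96%


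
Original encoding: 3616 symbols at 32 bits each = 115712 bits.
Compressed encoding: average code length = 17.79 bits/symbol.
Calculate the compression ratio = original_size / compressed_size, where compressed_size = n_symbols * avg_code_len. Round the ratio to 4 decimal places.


original_size = n_symbols * orig_bits = 3616 * 32 = 115712 bits
compressed_size = n_symbols * avg_code_len = 3616 * 17.79 = 64328.64 bits
ratio = original_size / compressed_size = 115712 / 64328.64 = 1.7988

Compression ratio = 1.7988


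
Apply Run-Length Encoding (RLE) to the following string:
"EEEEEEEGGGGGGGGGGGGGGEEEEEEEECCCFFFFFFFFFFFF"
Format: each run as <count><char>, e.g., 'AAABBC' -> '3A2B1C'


Scanning runs left to right:
  i=0: run of 'E' x 7 -> '7E'
  i=7: run of 'G' x 14 -> '14G'
  i=21: run of 'E' x 8 -> '8E'
  i=29: run of 'C' x 3 -> '3C'
  i=32: run of 'F' x 12 -> '12F'

RLE = 7E14G8E3C12F


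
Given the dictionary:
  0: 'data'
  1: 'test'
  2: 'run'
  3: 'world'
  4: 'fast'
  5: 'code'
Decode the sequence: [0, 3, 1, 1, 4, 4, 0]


Look up each index in the dictionary:
  0 -> 'data'
  3 -> 'world'
  1 -> 'test'
  1 -> 'test'
  4 -> 'fast'
  4 -> 'fast'
  0 -> 'data'

Decoded: "data world test test fast fast data"


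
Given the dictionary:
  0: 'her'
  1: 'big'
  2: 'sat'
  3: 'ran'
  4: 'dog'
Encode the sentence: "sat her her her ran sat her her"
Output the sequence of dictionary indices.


Look up each word in the dictionary:
  'sat' -> 2
  'her' -> 0
  'her' -> 0
  'her' -> 0
  'ran' -> 3
  'sat' -> 2
  'her' -> 0
  'her' -> 0

Encoded: [2, 0, 0, 0, 3, 2, 0, 0]


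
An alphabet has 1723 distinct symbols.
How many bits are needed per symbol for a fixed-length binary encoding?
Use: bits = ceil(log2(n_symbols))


log2(1723) = 10.7507
Bracket: 2^10 = 1024 < 1723 <= 2^11 = 2048
So ceil(log2(1723)) = 11

bits = ceil(log2(1723)) = ceil(10.7507) = 11 bits


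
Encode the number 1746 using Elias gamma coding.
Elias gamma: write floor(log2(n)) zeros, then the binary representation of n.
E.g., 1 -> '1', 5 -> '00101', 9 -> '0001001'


num_bits = floor(log2(1746)) + 1 = 11
leading_zeros = num_bits - 1 = 10
binary(1746) = 11011010010

Elias gamma(1746) = '0000000000' + '11011010010' = 000000000011011010010 (21 bits)


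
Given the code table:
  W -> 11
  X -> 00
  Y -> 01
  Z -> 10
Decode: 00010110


Decoding:
00 -> X
01 -> Y
01 -> Y
10 -> Z


Result: XYYZ


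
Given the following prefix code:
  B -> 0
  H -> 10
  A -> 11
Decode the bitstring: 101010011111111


Decoding step by step:
Bits 10 -> H
Bits 10 -> H
Bits 10 -> H
Bits 0 -> B
Bits 11 -> A
Bits 11 -> A
Bits 11 -> A
Bits 11 -> A


Decoded message: HHHBAAAA


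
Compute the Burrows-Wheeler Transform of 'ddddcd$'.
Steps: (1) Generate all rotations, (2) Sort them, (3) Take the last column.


Rotations (sorted):
  0: $ddddcd -> last char: d
  1: cd$dddd -> last char: d
  2: d$ddddc -> last char: c
  3: dcd$ddd -> last char: d
  4: ddcd$dd -> last char: d
  5: dddcd$d -> last char: d
  6: ddddcd$ -> last char: $


BWT = ddcddd$


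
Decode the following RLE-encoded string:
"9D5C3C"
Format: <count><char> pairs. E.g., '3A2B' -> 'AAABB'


Expanding each <count><char> pair:
  9D -> 'DDDDDDDDD'
  5C -> 'CCCCC'
  3C -> 'CCC'

Decoded = DDDDDDDDDCCCCCCCC


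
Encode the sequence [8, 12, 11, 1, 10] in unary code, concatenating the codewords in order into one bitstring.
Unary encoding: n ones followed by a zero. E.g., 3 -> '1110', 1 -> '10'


Encode each number as n ones followed by a terminating 0:
  8 -> 111111110 (9 bits)
  12 -> 1111111111110 (13 bits)
  11 -> 111111111110 (12 bits)
  1 -> 10 (2 bits)
  10 -> 11111111110 (11 bits)
Total length = 9 + 13 + 12 + 2 + 11 = 47 bits.

Unary([8, 12, 11, 1, 10]) = 11111111011111111111101111111111101011111111110 (47 bits)


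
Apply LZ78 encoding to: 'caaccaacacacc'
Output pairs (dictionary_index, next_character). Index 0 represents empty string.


LZ78 encoding steps:
Dictionary: {0: ''}
Step 1: w='' (idx 0), next='c' -> output (0, 'c'), add 'c' as idx 1
Step 2: w='' (idx 0), next='a' -> output (0, 'a'), add 'a' as idx 2
Step 3: w='a' (idx 2), next='c' -> output (2, 'c'), add 'ac' as idx 3
Step 4: w='c' (idx 1), next='a' -> output (1, 'a'), add 'ca' as idx 4
Step 5: w='ac' (idx 3), next='a' -> output (3, 'a'), add 'aca' as idx 5
Step 6: w='ca' (idx 4), next='c' -> output (4, 'c'), add 'cac' as idx 6
Step 7: w='c' (idx 1), end of input -> output (1, '')


Encoded: [(0, 'c'), (0, 'a'), (2, 'c'), (1, 'a'), (3, 'a'), (4, 'c'), (1, '')]


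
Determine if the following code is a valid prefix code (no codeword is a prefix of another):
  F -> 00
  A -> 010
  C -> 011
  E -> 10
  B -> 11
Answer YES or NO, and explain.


Checking each pair (does one codeword prefix another?):
  F='00' vs A='010': no prefix
  F='00' vs C='011': no prefix
  F='00' vs E='10': no prefix
  F='00' vs B='11': no prefix
  A='010' vs F='00': no prefix
  A='010' vs C='011': no prefix
  A='010' vs E='10': no prefix
  A='010' vs B='11': no prefix
  C='011' vs F='00': no prefix
  C='011' vs A='010': no prefix
  C='011' vs E='10': no prefix
  C='011' vs B='11': no prefix
  E='10' vs F='00': no prefix
  E='10' vs A='010': no prefix
  E='10' vs C='011': no prefix
  E='10' vs B='11': no prefix
  B='11' vs F='00': no prefix
  B='11' vs A='010': no prefix
  B='11' vs C='011': no prefix
  B='11' vs E='10': no prefix
No violation found over all pairs.

YES -- this is a valid prefix code. No codeword is a prefix of any other codeword.


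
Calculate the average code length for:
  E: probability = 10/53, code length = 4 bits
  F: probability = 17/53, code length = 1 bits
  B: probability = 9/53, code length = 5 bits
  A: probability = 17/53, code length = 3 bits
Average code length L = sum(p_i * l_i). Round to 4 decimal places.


Weighted contributions p_i * l_i:
  E: (10/53) * 4 = 40/53
  F: (17/53) * 1 = 17/53
  B: (9/53) * 5 = 45/53
  A: (17/53) * 3 = 51/53
Sum = (40 + 17 + 45 + 51)/53 = 153/53

L = 153/53 = 2.8868 bits/symbol


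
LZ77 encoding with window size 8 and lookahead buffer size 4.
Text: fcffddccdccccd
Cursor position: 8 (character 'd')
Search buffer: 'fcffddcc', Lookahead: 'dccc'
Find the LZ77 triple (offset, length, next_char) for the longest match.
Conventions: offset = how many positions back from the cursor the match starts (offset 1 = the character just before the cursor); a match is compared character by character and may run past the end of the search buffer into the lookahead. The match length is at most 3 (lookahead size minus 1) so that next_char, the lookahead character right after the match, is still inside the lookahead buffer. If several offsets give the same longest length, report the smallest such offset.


Try each offset into the search buffer:
  offset=1 (pos 7, char 'c'): match length 0
  offset=2 (pos 6, char 'c'): match length 0
  offset=3 (pos 5, char 'd'): match length 3
  offset=4 (pos 4, char 'd'): match length 1
  offset=5 (pos 3, char 'f'): match length 0
  offset=6 (pos 2, char 'f'): match length 0
  offset=7 (pos 1, char 'c'): match length 0
  offset=8 (pos 0, char 'f'): match length 0
Longest match has length 3 at offset 3.
next_char = character at position 8 + 3 = 11 -> 'c'

Best match: offset=3, length=3 (matching 'dcc' starting at position 5)
LZ77 triple: (3, 3, 'c')


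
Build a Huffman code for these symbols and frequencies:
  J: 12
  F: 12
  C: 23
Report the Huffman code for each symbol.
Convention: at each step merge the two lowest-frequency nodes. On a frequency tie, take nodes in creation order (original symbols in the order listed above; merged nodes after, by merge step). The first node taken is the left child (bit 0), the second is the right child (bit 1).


Huffman tree construction:
Step 1: Merge J(12) + F(12) = 24
Step 2: Merge C(23) + (J+F)(24) = 47
Read each symbol's code off the tree from the root (left child = 0, right child = 1).

Codes:
  J: 10 (length 2)
  F: 11 (length 2)
  C: 0 (length 1)
Average code length: 71/47 = 1.5106 bits/symbol


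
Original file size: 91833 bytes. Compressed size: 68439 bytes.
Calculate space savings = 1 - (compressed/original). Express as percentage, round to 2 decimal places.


ratio = compressed/original = 68439/91833 = 0.745255
savings = 1 - ratio = 1 - 0.745255 = 0.254745
as a percentage: 0.254745 * 100 = 25.47%

Space savings = 1 - 68439/91833 = 25.47%


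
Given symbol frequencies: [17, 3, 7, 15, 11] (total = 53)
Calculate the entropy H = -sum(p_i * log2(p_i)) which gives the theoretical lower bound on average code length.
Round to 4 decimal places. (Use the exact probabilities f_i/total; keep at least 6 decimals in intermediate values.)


Per-symbol terms -p_i * log2(p_i) with p_i = f_i/53:
  p = 17/53 = 0.320755: log2(p) = -1.640458, -p*log2(p) = 0.526185
  p = 3/53 = 0.056604: log2(p) = -4.142958, -p*log2(p) = 0.234507
  p = 7/53 = 0.132075: log2(p) = -2.920566, -p*log2(p) = 0.385735
  p = 15/53 = 0.283019: log2(p) = -1.821030, -p*log2(p) = 0.515386
  p = 11/53 = 0.207547: log2(p) = -2.268489, -p*log2(p) = 0.470818
H = 0.526185 + 0.234507 + 0.385735 + 0.515386 + 0.470818 = 2.132631

H = 2.1326 bits/symbol


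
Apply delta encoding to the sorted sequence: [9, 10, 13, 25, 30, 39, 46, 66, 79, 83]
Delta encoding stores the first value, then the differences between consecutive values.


First value: 9
Deltas:
  10 - 9 = 1
  13 - 10 = 3
  25 - 13 = 12
  30 - 25 = 5
  39 - 30 = 9
  46 - 39 = 7
  66 - 46 = 20
  79 - 66 = 13
  83 - 79 = 4


Delta encoded: [9, 1, 3, 12, 5, 9, 7, 20, 13, 4]


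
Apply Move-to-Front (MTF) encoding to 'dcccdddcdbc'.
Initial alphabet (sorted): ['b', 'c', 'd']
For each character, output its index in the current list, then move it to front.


MTF encoding:
'd': index 2 in ['b', 'c', 'd'] -> ['d', 'b', 'c']
'c': index 2 in ['d', 'b', 'c'] -> ['c', 'd', 'b']
'c': index 0 in ['c', 'd', 'b'] -> ['c', 'd', 'b']
'c': index 0 in ['c', 'd', 'b'] -> ['c', 'd', 'b']
'd': index 1 in ['c', 'd', 'b'] -> ['d', 'c', 'b']
'd': index 0 in ['d', 'c', 'b'] -> ['d', 'c', 'b']
'd': index 0 in ['d', 'c', 'b'] -> ['d', 'c', 'b']
'c': index 1 in ['d', 'c', 'b'] -> ['c', 'd', 'b']
'd': index 1 in ['c', 'd', 'b'] -> ['d', 'c', 'b']
'b': index 2 in ['d', 'c', 'b'] -> ['b', 'd', 'c']
'c': index 2 in ['b', 'd', 'c'] -> ['c', 'b', 'd']


Output: [2, 2, 0, 0, 1, 0, 0, 1, 1, 2, 2]


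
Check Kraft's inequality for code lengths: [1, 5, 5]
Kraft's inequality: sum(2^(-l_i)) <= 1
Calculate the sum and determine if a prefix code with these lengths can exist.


Sum = 2^(-1) + 2^(-5) + 2^(-5)
    = 0.5 + 0.03125 + 0.03125
    = 18/32 = 0.5625
Since 0.5625 <= 1, Kraft's inequality IS satisfied.
A prefix code with these lengths CAN exist.

Kraft sum = 0.5625. Satisfied.


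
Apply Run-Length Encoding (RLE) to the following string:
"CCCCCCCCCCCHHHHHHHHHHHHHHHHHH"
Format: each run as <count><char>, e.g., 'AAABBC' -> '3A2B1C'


Scanning runs left to right:
  i=0: run of 'C' x 11 -> '11C'
  i=11: run of 'H' x 18 -> '18H'

RLE = 11C18H


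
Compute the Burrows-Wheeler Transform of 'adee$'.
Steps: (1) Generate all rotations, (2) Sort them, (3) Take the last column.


Rotations (sorted):
  0: $adee -> last char: e
  1: adee$ -> last char: $
  2: dee$a -> last char: a
  3: e$ade -> last char: e
  4: ee$ad -> last char: d


BWT = e$aed


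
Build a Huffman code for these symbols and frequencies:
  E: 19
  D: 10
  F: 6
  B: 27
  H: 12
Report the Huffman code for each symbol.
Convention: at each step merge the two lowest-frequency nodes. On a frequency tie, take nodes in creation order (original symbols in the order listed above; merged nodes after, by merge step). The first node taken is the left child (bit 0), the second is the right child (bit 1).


Huffman tree construction:
Step 1: Merge F(6) + D(10) = 16
Step 2: Merge H(12) + (F+D)(16) = 28
Step 3: Merge E(19) + B(27) = 46
Step 4: Merge (H+(F+D))(28) + (E+B)(46) = 74
Read each symbol's code off the tree from the root (left child = 0, right child = 1).

Codes:
  E: 10 (length 2)
  D: 011 (length 3)
  F: 010 (length 3)
  B: 11 (length 2)
  H: 00 (length 2)
Average code length: 164/74 = 2.2162 bits/symbol


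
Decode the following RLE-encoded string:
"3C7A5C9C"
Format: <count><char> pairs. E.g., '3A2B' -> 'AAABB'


Expanding each <count><char> pair:
  3C -> 'CCC'
  7A -> 'AAAAAAA'
  5C -> 'CCCCC'
  9C -> 'CCCCCCCCC'

Decoded = CCCAAAAAAACCCCCCCCCCCCCC


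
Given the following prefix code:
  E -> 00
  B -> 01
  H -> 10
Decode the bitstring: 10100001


Decoding step by step:
Bits 10 -> H
Bits 10 -> H
Bits 00 -> E
Bits 01 -> B


Decoded message: HHEB


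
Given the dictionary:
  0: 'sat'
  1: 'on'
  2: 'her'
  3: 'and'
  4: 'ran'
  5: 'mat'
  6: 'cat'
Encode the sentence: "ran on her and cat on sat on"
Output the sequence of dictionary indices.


Look up each word in the dictionary:
  'ran' -> 4
  'on' -> 1
  'her' -> 2
  'and' -> 3
  'cat' -> 6
  'on' -> 1
  'sat' -> 0
  'on' -> 1

Encoded: [4, 1, 2, 3, 6, 1, 0, 1]


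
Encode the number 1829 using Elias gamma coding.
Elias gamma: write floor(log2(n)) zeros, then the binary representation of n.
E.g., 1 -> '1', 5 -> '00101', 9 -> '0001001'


num_bits = floor(log2(1829)) + 1 = 11
leading_zeros = num_bits - 1 = 10
binary(1829) = 11100100101

Elias gamma(1829) = '0000000000' + '11100100101' = 000000000011100100101 (21 bits)


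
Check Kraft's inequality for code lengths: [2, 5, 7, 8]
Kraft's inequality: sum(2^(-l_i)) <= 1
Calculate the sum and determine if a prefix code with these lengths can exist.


Sum = 2^(-2) + 2^(-5) + 2^(-7) + 2^(-8)
    = 0.25 + 0.03125 + 0.0078125 + 0.00390625
    = 75/256 = 0.29296875
Since 0.29296875 <= 1, Kraft's inequality IS satisfied.
A prefix code with these lengths CAN exist.

Kraft sum = 0.29296875. Satisfied.


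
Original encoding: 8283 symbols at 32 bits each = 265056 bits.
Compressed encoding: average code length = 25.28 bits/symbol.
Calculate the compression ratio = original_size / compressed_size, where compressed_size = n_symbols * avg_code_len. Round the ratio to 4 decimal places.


original_size = n_symbols * orig_bits = 8283 * 32 = 265056 bits
compressed_size = n_symbols * avg_code_len = 8283 * 25.28 = 209394.24 bits
ratio = original_size / compressed_size = 265056 / 209394.24 = 1.2658

Compression ratio = 1.2658


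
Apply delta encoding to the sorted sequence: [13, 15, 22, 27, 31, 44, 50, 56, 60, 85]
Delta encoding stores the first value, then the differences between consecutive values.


First value: 13
Deltas:
  15 - 13 = 2
  22 - 15 = 7
  27 - 22 = 5
  31 - 27 = 4
  44 - 31 = 13
  50 - 44 = 6
  56 - 50 = 6
  60 - 56 = 4
  85 - 60 = 25


Delta encoded: [13, 2, 7, 5, 4, 13, 6, 6, 4, 25]


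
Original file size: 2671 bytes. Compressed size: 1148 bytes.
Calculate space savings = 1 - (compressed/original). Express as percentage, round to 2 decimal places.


ratio = compressed/original = 1148/2671 = 0.429802
savings = 1 - ratio = 1 - 0.429802 = 0.570198
as a percentage: 0.570198 * 100 = 57.02%

Space savings = 1 - 1148/2671 = 57.02%


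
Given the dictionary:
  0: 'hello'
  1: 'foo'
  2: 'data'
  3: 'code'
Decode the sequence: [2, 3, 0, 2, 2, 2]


Look up each index in the dictionary:
  2 -> 'data'
  3 -> 'code'
  0 -> 'hello'
  2 -> 'data'
  2 -> 'data'
  2 -> 'data'

Decoded: "data code hello data data data"


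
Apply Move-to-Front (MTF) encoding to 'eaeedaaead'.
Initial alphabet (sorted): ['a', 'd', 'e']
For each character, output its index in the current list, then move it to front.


MTF encoding:
'e': index 2 in ['a', 'd', 'e'] -> ['e', 'a', 'd']
'a': index 1 in ['e', 'a', 'd'] -> ['a', 'e', 'd']
'e': index 1 in ['a', 'e', 'd'] -> ['e', 'a', 'd']
'e': index 0 in ['e', 'a', 'd'] -> ['e', 'a', 'd']
'd': index 2 in ['e', 'a', 'd'] -> ['d', 'e', 'a']
'a': index 2 in ['d', 'e', 'a'] -> ['a', 'd', 'e']
'a': index 0 in ['a', 'd', 'e'] -> ['a', 'd', 'e']
'e': index 2 in ['a', 'd', 'e'] -> ['e', 'a', 'd']
'a': index 1 in ['e', 'a', 'd'] -> ['a', 'e', 'd']
'd': index 2 in ['a', 'e', 'd'] -> ['d', 'a', 'e']


Output: [2, 1, 1, 0, 2, 2, 0, 2, 1, 2]


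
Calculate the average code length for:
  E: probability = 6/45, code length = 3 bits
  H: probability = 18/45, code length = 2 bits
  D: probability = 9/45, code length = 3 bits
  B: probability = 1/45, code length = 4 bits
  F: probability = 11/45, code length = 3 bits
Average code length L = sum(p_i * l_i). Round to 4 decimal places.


Weighted contributions p_i * l_i:
  E: (6/45) * 3 = 18/45
  H: (18/45) * 2 = 36/45
  D: (9/45) * 3 = 27/45
  B: (1/45) * 4 = 4/45
  F: (11/45) * 3 = 33/45
Sum = (18 + 36 + 27 + 4 + 33)/45 = 118/45

L = 118/45 = 2.6222 bits/symbol


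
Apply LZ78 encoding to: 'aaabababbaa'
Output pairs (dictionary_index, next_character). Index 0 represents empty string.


LZ78 encoding steps:
Dictionary: {0: ''}
Step 1: w='' (idx 0), next='a' -> output (0, 'a'), add 'a' as idx 1
Step 2: w='a' (idx 1), next='a' -> output (1, 'a'), add 'aa' as idx 2
Step 3: w='' (idx 0), next='b' -> output (0, 'b'), add 'b' as idx 3
Step 4: w='a' (idx 1), next='b' -> output (1, 'b'), add 'ab' as idx 4
Step 5: w='ab' (idx 4), next='b' -> output (4, 'b'), add 'abb' as idx 5
Step 6: w='aa' (idx 2), end of input -> output (2, '')


Encoded: [(0, 'a'), (1, 'a'), (0, 'b'), (1, 'b'), (4, 'b'), (2, '')]


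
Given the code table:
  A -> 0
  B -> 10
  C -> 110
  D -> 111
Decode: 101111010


Decoding:
10 -> B
111 -> D
10 -> B
10 -> B


Result: BDBB


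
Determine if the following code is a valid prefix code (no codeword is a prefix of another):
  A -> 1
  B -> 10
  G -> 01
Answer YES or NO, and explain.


Checking each pair (does one codeword prefix another?):
  A='1' vs B='10': prefix -- VIOLATION

NO -- this is NOT a valid prefix code. A (1) is a prefix of B (10).


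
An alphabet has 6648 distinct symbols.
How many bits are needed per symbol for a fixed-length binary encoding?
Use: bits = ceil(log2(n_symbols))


log2(6648) = 12.6987
Bracket: 2^12 = 4096 < 6648 <= 2^13 = 8192
So ceil(log2(6648)) = 13

bits = ceil(log2(6648)) = ceil(12.6987) = 13 bits


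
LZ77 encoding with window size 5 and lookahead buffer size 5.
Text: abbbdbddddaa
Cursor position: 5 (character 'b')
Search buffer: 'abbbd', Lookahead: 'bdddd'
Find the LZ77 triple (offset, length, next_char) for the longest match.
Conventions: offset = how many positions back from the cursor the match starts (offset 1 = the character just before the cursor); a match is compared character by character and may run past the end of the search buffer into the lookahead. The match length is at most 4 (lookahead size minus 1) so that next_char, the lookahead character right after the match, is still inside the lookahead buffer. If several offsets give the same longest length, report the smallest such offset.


Try each offset into the search buffer:
  offset=1 (pos 4, char 'd'): match length 0
  offset=2 (pos 3, char 'b'): match length 2
  offset=3 (pos 2, char 'b'): match length 1
  offset=4 (pos 1, char 'b'): match length 1
  offset=5 (pos 0, char 'a'): match length 0
Longest match has length 2 at offset 2.
next_char = character at position 5 + 2 = 7 -> 'd'

Best match: offset=2, length=2 (matching 'bd' starting at position 3)
LZ77 triple: (2, 2, 'd')


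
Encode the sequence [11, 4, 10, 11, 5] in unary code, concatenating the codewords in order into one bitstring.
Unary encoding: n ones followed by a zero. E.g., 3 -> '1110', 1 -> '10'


Encode each number as n ones followed by a terminating 0:
  11 -> 111111111110 (12 bits)
  4 -> 11110 (5 bits)
  10 -> 11111111110 (11 bits)
  11 -> 111111111110 (12 bits)
  5 -> 111110 (6 bits)
Total length = 12 + 5 + 11 + 12 + 6 = 46 bits.

Unary([11, 4, 10, 11, 5]) = 1111111111101111011111111110111111111110111110 (46 bits)


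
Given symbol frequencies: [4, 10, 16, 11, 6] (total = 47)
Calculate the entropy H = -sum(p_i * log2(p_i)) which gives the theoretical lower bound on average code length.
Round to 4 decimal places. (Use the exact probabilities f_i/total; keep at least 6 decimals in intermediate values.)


Per-symbol terms -p_i * log2(p_i) with p_i = f_i/47:
  p = 4/47 = 0.085106: log2(p) = -3.554589, -p*log2(p) = 0.302518
  p = 10/47 = 0.212766: log2(p) = -2.232661, -p*log2(p) = 0.475034
  p = 16/47 = 0.340426: log2(p) = -1.554589, -p*log2(p) = 0.529222
  p = 11/47 = 0.234043: log2(p) = -2.095157, -p*log2(p) = 0.490356
  p = 6/47 = 0.127660: log2(p) = -2.969626, -p*log2(p) = 0.379101
H = 0.302518 + 0.475034 + 0.529222 + 0.490356 + 0.379101 = 2.176231

H = 2.1762 bits/symbol


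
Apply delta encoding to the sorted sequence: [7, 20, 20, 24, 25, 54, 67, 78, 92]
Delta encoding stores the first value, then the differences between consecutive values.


First value: 7
Deltas:
  20 - 7 = 13
  20 - 20 = 0
  24 - 20 = 4
  25 - 24 = 1
  54 - 25 = 29
  67 - 54 = 13
  78 - 67 = 11
  92 - 78 = 14


Delta encoded: [7, 13, 0, 4, 1, 29, 13, 11, 14]


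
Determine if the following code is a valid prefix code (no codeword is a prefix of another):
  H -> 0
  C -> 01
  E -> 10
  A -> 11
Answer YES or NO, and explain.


Checking each pair (does one codeword prefix another?):
  H='0' vs C='01': prefix -- VIOLATION

NO -- this is NOT a valid prefix code. H (0) is a prefix of C (01).


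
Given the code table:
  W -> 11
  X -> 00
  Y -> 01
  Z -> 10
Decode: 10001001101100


Decoding:
10 -> Z
00 -> X
10 -> Z
01 -> Y
10 -> Z
11 -> W
00 -> X


Result: ZXZYZWX


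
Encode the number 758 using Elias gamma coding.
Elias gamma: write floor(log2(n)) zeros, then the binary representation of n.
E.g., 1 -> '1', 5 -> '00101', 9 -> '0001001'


num_bits = floor(log2(758)) + 1 = 10
leading_zeros = num_bits - 1 = 9
binary(758) = 1011110110

Elias gamma(758) = '000000000' + '1011110110' = 0000000001011110110 (19 bits)


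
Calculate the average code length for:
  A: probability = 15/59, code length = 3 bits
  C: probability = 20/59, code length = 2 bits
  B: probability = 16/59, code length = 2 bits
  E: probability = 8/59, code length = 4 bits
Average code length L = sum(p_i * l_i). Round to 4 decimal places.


Weighted contributions p_i * l_i:
  A: (15/59) * 3 = 45/59
  C: (20/59) * 2 = 40/59
  B: (16/59) * 2 = 32/59
  E: (8/59) * 4 = 32/59
Sum = (45 + 40 + 32 + 32)/59 = 149/59

L = 149/59 = 2.5254 bits/symbol


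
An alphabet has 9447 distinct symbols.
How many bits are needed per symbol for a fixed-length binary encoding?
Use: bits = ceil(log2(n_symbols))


log2(9447) = 13.2056
Bracket: 2^13 = 8192 < 9447 <= 2^14 = 16384
So ceil(log2(9447)) = 14

bits = ceil(log2(9447)) = ceil(13.2056) = 14 bits


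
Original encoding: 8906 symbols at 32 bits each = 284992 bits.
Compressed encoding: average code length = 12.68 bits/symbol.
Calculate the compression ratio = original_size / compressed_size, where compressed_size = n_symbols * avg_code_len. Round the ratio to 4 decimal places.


original_size = n_symbols * orig_bits = 8906 * 32 = 284992 bits
compressed_size = n_symbols * avg_code_len = 8906 * 12.68 = 112928.08 bits
ratio = original_size / compressed_size = 284992 / 112928.08 = 2.5237

Compression ratio = 2.5237


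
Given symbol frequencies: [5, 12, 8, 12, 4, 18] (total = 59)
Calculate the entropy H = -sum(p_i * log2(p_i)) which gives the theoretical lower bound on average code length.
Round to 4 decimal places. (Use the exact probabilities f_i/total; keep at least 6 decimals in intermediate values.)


Per-symbol terms -p_i * log2(p_i) with p_i = f_i/59:
  p = 5/59 = 0.084746: log2(p) = -3.560715, -p*log2(p) = 0.301756
  p = 12/59 = 0.203390: log2(p) = -2.297681, -p*log2(p) = 0.467325
  p = 8/59 = 0.135593: log2(p) = -2.882643, -p*log2(p) = 0.390867
  p = 12/59 = 0.203390: log2(p) = -2.297681, -p*log2(p) = 0.467325
  p = 4/59 = 0.067797: log2(p) = -3.882643, -p*log2(p) = 0.263230
  p = 18/59 = 0.305085: log2(p) = -1.712718, -p*log2(p) = 0.522524
H = 0.301756 + 0.467325 + 0.390867 + 0.467325 + 0.263230 + 0.522524 = 2.413027

H = 2.413 bits/symbol


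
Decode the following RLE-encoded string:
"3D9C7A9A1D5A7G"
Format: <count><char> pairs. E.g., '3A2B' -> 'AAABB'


Expanding each <count><char> pair:
  3D -> 'DDD'
  9C -> 'CCCCCCCCC'
  7A -> 'AAAAAAA'
  9A -> 'AAAAAAAAA'
  1D -> 'D'
  5A -> 'AAAAA'
  7G -> 'GGGGGGG'

Decoded = DDDCCCCCCCCCAAAAAAAAAAAAAAAADAAAAAGGGGGGG


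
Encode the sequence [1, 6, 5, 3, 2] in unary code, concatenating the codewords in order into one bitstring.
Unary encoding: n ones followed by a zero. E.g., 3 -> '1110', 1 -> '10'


Encode each number as n ones followed by a terminating 0:
  1 -> 10 (2 bits)
  6 -> 1111110 (7 bits)
  5 -> 111110 (6 bits)
  3 -> 1110 (4 bits)
  2 -> 110 (3 bits)
Total length = 2 + 7 + 6 + 4 + 3 = 22 bits.

Unary([1, 6, 5, 3, 2]) = 1011111101111101110110 (22 bits)


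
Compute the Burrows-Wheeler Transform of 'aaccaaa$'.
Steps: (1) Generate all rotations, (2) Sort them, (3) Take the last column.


Rotations (sorted):
  0: $aaccaaa -> last char: a
  1: a$aaccaa -> last char: a
  2: aa$aacca -> last char: a
  3: aaa$aacc -> last char: c
  4: aaccaaa$ -> last char: $
  5: accaaa$a -> last char: a
  6: caaa$aac -> last char: c
  7: ccaaa$aa -> last char: a


BWT = aaac$aca


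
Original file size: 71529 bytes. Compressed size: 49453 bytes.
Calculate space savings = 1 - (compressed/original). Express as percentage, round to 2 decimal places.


ratio = compressed/original = 49453/71529 = 0.69137
savings = 1 - ratio = 1 - 0.69137 = 0.30863
as a percentage: 0.30863 * 100 = 30.86%

Space savings = 1 - 49453/71529 = 30.86%


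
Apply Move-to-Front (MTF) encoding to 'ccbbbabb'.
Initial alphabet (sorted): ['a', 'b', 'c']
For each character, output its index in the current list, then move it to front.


MTF encoding:
'c': index 2 in ['a', 'b', 'c'] -> ['c', 'a', 'b']
'c': index 0 in ['c', 'a', 'b'] -> ['c', 'a', 'b']
'b': index 2 in ['c', 'a', 'b'] -> ['b', 'c', 'a']
'b': index 0 in ['b', 'c', 'a'] -> ['b', 'c', 'a']
'b': index 0 in ['b', 'c', 'a'] -> ['b', 'c', 'a']
'a': index 2 in ['b', 'c', 'a'] -> ['a', 'b', 'c']
'b': index 1 in ['a', 'b', 'c'] -> ['b', 'a', 'c']
'b': index 0 in ['b', 'a', 'c'] -> ['b', 'a', 'c']


Output: [2, 0, 2, 0, 0, 2, 1, 0]


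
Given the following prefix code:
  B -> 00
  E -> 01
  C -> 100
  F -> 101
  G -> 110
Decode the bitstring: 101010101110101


Decoding step by step:
Bits 101 -> F
Bits 01 -> E
Bits 01 -> E
Bits 01 -> E
Bits 110 -> G
Bits 101 -> F


Decoded message: FEEEGF


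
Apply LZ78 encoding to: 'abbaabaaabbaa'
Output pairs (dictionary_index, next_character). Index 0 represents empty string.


LZ78 encoding steps:
Dictionary: {0: ''}
Step 1: w='' (idx 0), next='a' -> output (0, 'a'), add 'a' as idx 1
Step 2: w='' (idx 0), next='b' -> output (0, 'b'), add 'b' as idx 2
Step 3: w='b' (idx 2), next='a' -> output (2, 'a'), add 'ba' as idx 3
Step 4: w='a' (idx 1), next='b' -> output (1, 'b'), add 'ab' as idx 4
Step 5: w='a' (idx 1), next='a' -> output (1, 'a'), add 'aa' as idx 5
Step 6: w='ab' (idx 4), next='b' -> output (4, 'b'), add 'abb' as idx 6
Step 7: w='aa' (idx 5), end of input -> output (5, '')


Encoded: [(0, 'a'), (0, 'b'), (2, 'a'), (1, 'b'), (1, 'a'), (4, 'b'), (5, '')]


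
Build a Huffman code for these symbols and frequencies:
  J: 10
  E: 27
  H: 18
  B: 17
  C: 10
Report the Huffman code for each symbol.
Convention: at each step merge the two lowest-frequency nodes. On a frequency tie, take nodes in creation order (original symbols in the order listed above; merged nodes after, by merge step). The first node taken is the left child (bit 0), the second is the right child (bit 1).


Huffman tree construction:
Step 1: Merge J(10) + C(10) = 20
Step 2: Merge B(17) + H(18) = 35
Step 3: Merge (J+C)(20) + E(27) = 47
Step 4: Merge (B+H)(35) + ((J+C)+E)(47) = 82
Read each symbol's code off the tree from the root (left child = 0, right child = 1).

Codes:
  J: 100 (length 3)
  E: 11 (length 2)
  H: 01 (length 2)
  B: 00 (length 2)
  C: 101 (length 3)
Average code length: 184/82 = 2.2439 bits/symbol


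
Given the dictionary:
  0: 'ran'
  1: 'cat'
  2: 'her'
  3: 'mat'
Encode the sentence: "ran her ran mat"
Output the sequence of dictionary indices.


Look up each word in the dictionary:
  'ran' -> 0
  'her' -> 2
  'ran' -> 0
  'mat' -> 3

Encoded: [0, 2, 0, 3]


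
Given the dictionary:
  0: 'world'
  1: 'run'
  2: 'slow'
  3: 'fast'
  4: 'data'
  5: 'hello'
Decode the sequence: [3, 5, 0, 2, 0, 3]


Look up each index in the dictionary:
  3 -> 'fast'
  5 -> 'hello'
  0 -> 'world'
  2 -> 'slow'
  0 -> 'world'
  3 -> 'fast'

Decoded: "fast hello world slow world fast"


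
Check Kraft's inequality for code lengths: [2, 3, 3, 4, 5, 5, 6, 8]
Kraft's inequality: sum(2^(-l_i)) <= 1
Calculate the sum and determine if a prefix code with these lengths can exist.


Sum = 2^(-2) + 2^(-3) + 2^(-3) + 2^(-4) + 2^(-5) + 2^(-5) + 2^(-6) + 2^(-8)
    = 0.25 + 0.125 + 0.125 + 0.0625 + 0.03125 + 0.03125 + 0.015625 + 0.00390625
    = 165/256 = 0.64453125
Since 0.64453125 <= 1, Kraft's inequality IS satisfied.
A prefix code with these lengths CAN exist.

Kraft sum = 0.64453125. Satisfied.


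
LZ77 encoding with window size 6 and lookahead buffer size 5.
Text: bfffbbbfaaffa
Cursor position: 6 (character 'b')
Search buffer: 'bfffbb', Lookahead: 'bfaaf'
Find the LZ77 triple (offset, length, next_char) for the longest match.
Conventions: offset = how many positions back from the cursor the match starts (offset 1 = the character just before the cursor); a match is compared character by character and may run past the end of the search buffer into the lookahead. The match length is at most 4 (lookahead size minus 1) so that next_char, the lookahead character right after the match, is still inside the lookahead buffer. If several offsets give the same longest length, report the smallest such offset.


Try each offset into the search buffer:
  offset=1 (pos 5, char 'b'): match length 1
  offset=2 (pos 4, char 'b'): match length 1
  offset=3 (pos 3, char 'f'): match length 0
  offset=4 (pos 2, char 'f'): match length 0
  offset=5 (pos 1, char 'f'): match length 0
  offset=6 (pos 0, char 'b'): match length 2
Longest match has length 2 at offset 6.
next_char = character at position 6 + 2 = 8 -> 'a'

Best match: offset=6, length=2 (matching 'bf' starting at position 0)
LZ77 triple: (6, 2, 'a')


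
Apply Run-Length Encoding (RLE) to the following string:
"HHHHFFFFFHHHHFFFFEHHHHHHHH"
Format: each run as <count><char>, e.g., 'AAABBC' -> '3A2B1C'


Scanning runs left to right:
  i=0: run of 'H' x 4 -> '4H'
  i=4: run of 'F' x 5 -> '5F'
  i=9: run of 'H' x 4 -> '4H'
  i=13: run of 'F' x 4 -> '4F'
  i=17: run of 'E' x 1 -> '1E'
  i=18: run of 'H' x 8 -> '8H'

RLE = 4H5F4H4F1E8H


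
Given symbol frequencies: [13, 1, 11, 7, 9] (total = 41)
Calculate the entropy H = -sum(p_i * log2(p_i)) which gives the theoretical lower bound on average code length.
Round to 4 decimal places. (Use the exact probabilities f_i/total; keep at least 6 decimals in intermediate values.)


Per-symbol terms -p_i * log2(p_i) with p_i = f_i/41:
  p = 13/41 = 0.317073: log2(p) = -1.657112, -p*log2(p) = 0.525426
  p = 1/41 = 0.024390: log2(p) = -5.357552, -p*log2(p) = 0.130672
  p = 11/41 = 0.268293: log2(p) = -1.898120, -p*log2(p) = 0.509252
  p = 7/41 = 0.170732: log2(p) = -2.550197, -p*log2(p) = 0.435400
  p = 9/41 = 0.219512: log2(p) = -2.187627, -p*log2(p) = 0.480211
H = 0.525426 + 0.130672 + 0.509252 + 0.435400 + 0.480211 = 2.080961

H = 2.081 bits/symbol


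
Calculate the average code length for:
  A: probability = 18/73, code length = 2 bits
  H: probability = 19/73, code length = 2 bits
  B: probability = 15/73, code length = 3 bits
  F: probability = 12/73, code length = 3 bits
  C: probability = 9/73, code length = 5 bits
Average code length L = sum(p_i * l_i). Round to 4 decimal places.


Weighted contributions p_i * l_i:
  A: (18/73) * 2 = 36/73
  H: (19/73) * 2 = 38/73
  B: (15/73) * 3 = 45/73
  F: (12/73) * 3 = 36/73
  C: (9/73) * 5 = 45/73
Sum = (36 + 38 + 45 + 36 + 45)/73 = 200/73

L = 200/73 = 2.7397 bits/symbol


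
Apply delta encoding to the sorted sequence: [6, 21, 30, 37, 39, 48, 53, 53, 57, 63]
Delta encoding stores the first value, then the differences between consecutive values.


First value: 6
Deltas:
  21 - 6 = 15
  30 - 21 = 9
  37 - 30 = 7
  39 - 37 = 2
  48 - 39 = 9
  53 - 48 = 5
  53 - 53 = 0
  57 - 53 = 4
  63 - 57 = 6


Delta encoded: [6, 15, 9, 7, 2, 9, 5, 0, 4, 6]


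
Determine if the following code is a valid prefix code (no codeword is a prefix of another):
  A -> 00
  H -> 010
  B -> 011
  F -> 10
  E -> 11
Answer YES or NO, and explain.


Checking each pair (does one codeword prefix another?):
  A='00' vs H='010': no prefix
  A='00' vs B='011': no prefix
  A='00' vs F='10': no prefix
  A='00' vs E='11': no prefix
  H='010' vs A='00': no prefix
  H='010' vs B='011': no prefix
  H='010' vs F='10': no prefix
  H='010' vs E='11': no prefix
  B='011' vs A='00': no prefix
  B='011' vs H='010': no prefix
  B='011' vs F='10': no prefix
  B='011' vs E='11': no prefix
  F='10' vs A='00': no prefix
  F='10' vs H='010': no prefix
  F='10' vs B='011': no prefix
  F='10' vs E='11': no prefix
  E='11' vs A='00': no prefix
  E='11' vs H='010': no prefix
  E='11' vs B='011': no prefix
  E='11' vs F='10': no prefix
No violation found over all pairs.

YES -- this is a valid prefix code. No codeword is a prefix of any other codeword.


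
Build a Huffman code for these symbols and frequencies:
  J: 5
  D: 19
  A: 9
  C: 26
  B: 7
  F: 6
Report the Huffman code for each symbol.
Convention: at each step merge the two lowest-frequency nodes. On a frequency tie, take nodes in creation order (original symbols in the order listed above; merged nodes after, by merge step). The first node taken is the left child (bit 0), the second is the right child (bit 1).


Huffman tree construction:
Step 1: Merge J(5) + F(6) = 11
Step 2: Merge B(7) + A(9) = 16
Step 3: Merge (J+F)(11) + (B+A)(16) = 27
Step 4: Merge D(19) + C(26) = 45
Step 5: Merge ((J+F)+(B+A))(27) + (D+C)(45) = 72
Read each symbol's code off the tree from the root (left child = 0, right child = 1).

Codes:
  J: 000 (length 3)
  D: 10 (length 2)
  A: 011 (length 3)
  C: 11 (length 2)
  B: 010 (length 3)
  F: 001 (length 3)
Average code length: 171/72 = 2.3750 bits/symbol
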